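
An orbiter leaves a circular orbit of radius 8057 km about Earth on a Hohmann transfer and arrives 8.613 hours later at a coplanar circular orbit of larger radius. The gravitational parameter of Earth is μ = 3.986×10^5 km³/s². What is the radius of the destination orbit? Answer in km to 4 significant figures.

Transfer time t = 8.613 hours = 31006.8 s, and t = π√(a_t³/μ).
So a_t = (μ t²/π²)^(1/3) = (3.986×10^5 × (31006.8)² / π²)^(1/3) = 33862 km.
Since a_t = (r₁ + r₂)/2, r₂ = 2a_t − r₁ = 2×33862 − 8057 = 59667 km.

r₂ = 59670 km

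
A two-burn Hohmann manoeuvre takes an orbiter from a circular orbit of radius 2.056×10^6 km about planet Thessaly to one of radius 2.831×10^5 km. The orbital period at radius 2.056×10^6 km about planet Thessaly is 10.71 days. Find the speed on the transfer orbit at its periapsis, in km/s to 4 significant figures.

From Kepler's third law T² = 4π²r³/μ at r = 2.056×10^6 km, T = 10.71 days = 10.71 × 86400 s = 9.25344×10^5 s: μ = 4π²r³/T² = 4.00703×10^8 km³/s².
Semi-major axis of the transfer orbit: a_t = (2.056×10^6 + 2.831×10^5)/2 = 1.16955×10^6 km.
At periapsis, r = 2.831×10^5 km.
From the vis-viva equation, v = √[μ(2/r − 1/a_t)] = 49.88 km/s.

v = 49.88 km/s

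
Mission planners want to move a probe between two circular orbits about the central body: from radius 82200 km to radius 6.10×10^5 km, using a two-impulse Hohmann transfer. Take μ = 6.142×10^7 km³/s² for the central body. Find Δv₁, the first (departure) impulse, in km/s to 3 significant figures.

Transfer-ellipse semi-major axis a_t = (r₁ + r₂)/2 = (82200 + 6.100×10^5)/2 = 3.461×10^5 km.
Circular speed at r = 82200 km: v_c = √(μ/r) = 27.335 km/s.
Transfer-orbit speed at the same r (vis-viva, a = a_t): v_t = √[μ(2/r − 1/a_t)] = 36.290 km/s.
Δv₁ = |v_t − v_c| = |36.290 − 27.335| = 8.955 km/s.

Δv₁ = 8.95 km/s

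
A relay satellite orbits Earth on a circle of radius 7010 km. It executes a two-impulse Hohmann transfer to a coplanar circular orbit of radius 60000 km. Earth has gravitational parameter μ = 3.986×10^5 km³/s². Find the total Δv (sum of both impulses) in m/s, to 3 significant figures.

Δv = 3950 m/s

Transfer-ellipse semi-major axis a_t = (r₁ + r₂)/2 = (7010 + 60000)/2 = 33505 km.
At r₁ the circular-orbit speed is v₁ = √(μ/r₁) = 7.5407 km/s.
On the transfer ellipse at r₁, v² = μ(2/r − 1/a) gives v_p = √[μ(2/r₁ − 1/a_t)] = 10.091 km/s.
First burn Δv₁ = |v_p − v₁| = 2.550 km/s.
At r₂, v₂ = √(μ/r₂) = 2.57747 km/s.
Transfer-orbit speed at r₂: v_a = √[μ(2/r₂ − 1/a_t)] = 1.17895 km/s.
Second burn Δv₂ = |v₂ − v_a| = 1.399 km/s.
Total Δv = Δv₁ + Δv₂ = 3.949 km/s.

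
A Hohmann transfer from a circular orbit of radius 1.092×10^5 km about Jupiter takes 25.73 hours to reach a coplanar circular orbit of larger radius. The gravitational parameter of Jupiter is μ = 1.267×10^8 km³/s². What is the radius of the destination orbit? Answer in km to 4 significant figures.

Transfer time t = 25.73 hours = 92628 s, and t = π√(a_t³/μ).
So a_t = (μ t²/π²)^(1/3) = (1.267×10^8 × (92628)² / π²)^(1/3) = 4.7935×10^5 km.
Since a_t = (r₁ + r₂)/2, r₂ = 2a_t − r₁ = 2×4.7935×10^5 − 1.092×10^5 = 8.495×10^5 km.

r₂ = 8.495×10^5 km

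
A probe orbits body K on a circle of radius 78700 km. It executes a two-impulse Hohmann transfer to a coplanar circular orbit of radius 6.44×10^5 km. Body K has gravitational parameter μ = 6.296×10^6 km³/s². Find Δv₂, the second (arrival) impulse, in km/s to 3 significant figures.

Δv₂ = 1.67 km/s

Transfer-ellipse semi-major axis a_t = (r₁ + r₂)/2 = (78700 + 6.440×10^5)/2 = 3.6135×10^5 km.
On the circular orbit at r = 6.440×10^5 km, v_c = √(μ/r) = 3.127 km/s.
Vis-viva on the transfer ellipse at r = 6.440×10^5 km gives v_t = √[μ(2/r − 1/a_t)] = 1.459 km/s.
Δv₂ = |v_t − v_c| = |1.459 − 3.127| = 1.668 km/s.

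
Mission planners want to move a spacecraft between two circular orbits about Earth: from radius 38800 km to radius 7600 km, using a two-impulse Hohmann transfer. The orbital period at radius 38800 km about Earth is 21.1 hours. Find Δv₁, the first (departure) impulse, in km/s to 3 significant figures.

From Kepler's third law T² = 4π²r³/μ at r = 38800 km, T = 21.1 hours = 21.1 × 3600 s = 75960 s: μ = 4π²r³/T² = 3.99655×10^5 km³/s².
The Hohmann ellipse has a_t = (r₁ + r₂)/2 = 23200 km.
On the circular orbit at r = 38800 km, v_c = √(μ/r) = 3.209421 km/s.
Vis-viva on the transfer ellipse at r = 38800 km gives v_t = √[μ(2/r − 1/a_t)] = 1.836917 km/s.
Δv₁ = |v_t − v_c| = |1.836917 − 3.209421| = 1.373 km/s.

Δv₁ = 1.37 km/s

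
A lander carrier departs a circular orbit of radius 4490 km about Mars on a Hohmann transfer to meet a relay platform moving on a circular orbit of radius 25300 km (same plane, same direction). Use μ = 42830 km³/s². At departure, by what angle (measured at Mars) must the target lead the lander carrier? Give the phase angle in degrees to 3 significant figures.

φ = 98.7°

Semi-major axis of the transfer orbit: a_t = (4490 + 25300)/2 = 14895 km.
The half-period of the transfer ellipse is t = π√(a_t³/μ) = 27595.4 s.
Target angular speed ω₂ = √(μ/r₂³) = 5.14272×10^-5 rad/s.
Angle swept by the target during transfer: ω₂·t = 1.4192 rad = 81.31°.
The lander carrier traverses 180° on the transfer ellipse, so the target must lead by 180° − 81.31° = 98.7°.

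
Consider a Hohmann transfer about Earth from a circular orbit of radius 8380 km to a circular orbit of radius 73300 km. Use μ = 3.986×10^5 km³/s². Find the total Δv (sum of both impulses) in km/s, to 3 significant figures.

The Hohmann ellipse has a_t = (r₁ + r₂)/2 = 40840 km.
At r₁ the circular-orbit speed is v₁ = √(μ/r₁) = 6.896784 km/s.
Transfer-orbit speed at r₁ (vis-viva): v_p = √[μ(2/r₁ − 1/a_t)] = 9.239655 km/s.
First burn Δv₁ = |v_p − v₁| = 2.34287 km/s.
At r₂, v₂ = √(μ/r₂) = 2.33194 km/s.
Transfer-orbit speed at r₂: v_a = √[μ(2/r₂ − 1/a_t)] = 1.05632 km/s.
Second burn Δv₂ = |v₂ − v_a| = 1.27562 km/s.
Δv = Δv₁ + Δv₂ = 2.34287 + 1.27562 = 3.618 km/s.

Δv = 3.62 km/s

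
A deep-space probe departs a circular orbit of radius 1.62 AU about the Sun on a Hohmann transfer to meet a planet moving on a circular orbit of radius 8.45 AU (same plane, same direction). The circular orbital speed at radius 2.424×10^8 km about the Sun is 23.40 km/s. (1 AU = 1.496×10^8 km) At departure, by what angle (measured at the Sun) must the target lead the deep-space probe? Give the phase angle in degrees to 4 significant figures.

From the circular-orbit relation v² = μ/r at r = 2.424×10^8 km: μ = v²r = (23.40)² × 2.424×10^8 = 1.32729×10^11 km³/s².
In km: r₁ = 1.62 × 1.496×10^8 = 2.42352×10^8 km; r₂ = 8.45 × 1.496×10^8 = 1.26412×10^9 km.
The Hohmann ellipse has a_t = (r₁ + r₂)/2 = 7.53236×10^8 km.
The half-period of the transfer ellipse is t = π√(a_t³/μ) = 1.783×10^8 s.
The target's mean motion on its circular orbit is ω₂ = √(μ/r₂³) = 8.106×10^-9 rad/s.
Angle swept by the target during transfer: ω₂·t = 1.445 rad = 82.79°.
Arrival is 180° from departure on the ellipse, so φ = 180° − 82.79° = 97.21°.

φ = 97.21°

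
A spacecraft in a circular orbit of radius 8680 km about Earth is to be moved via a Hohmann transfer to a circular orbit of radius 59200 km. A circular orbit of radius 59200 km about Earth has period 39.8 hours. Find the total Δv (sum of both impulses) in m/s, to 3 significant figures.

Δv = 3460 m/s

From Kepler's third law T² = 4π²r³/μ at r = 59200 km, T = 39.8 hours = 39.8 × 3600 s = 1.4328×10^5 s: μ = 4π²r³/T² = 3.98982×10^5 km³/s².
The Hohmann ellipse has a_t = (r₁ + r₂)/2 = 33940 km.
At r₁ the circular-orbit speed is v₁ = √(μ/r₁) = 6.779802 km/s.
On the transfer ellipse at r₁, v² = μ(2/r − 1/a) gives v_p = √[μ(2/r₁ − 1/a_t)] = 8.954100 km/s.
First burn Δv₁ = |v_p − v₁| = 2.174298 km/s.
Circular speed at r₂: v₂ = √(μ/r₂) = 2.596068 km/s.
Transfer-orbit speed at r₂: v_a = √[μ(2/r₂ − 1/a_t)] = 1.312865 km/s.
Second burn Δv₂ = |v₂ − v_a| = 1.283203 km/s.
Total Δv = Δv₁ + Δv₂ = 3.458 km/s.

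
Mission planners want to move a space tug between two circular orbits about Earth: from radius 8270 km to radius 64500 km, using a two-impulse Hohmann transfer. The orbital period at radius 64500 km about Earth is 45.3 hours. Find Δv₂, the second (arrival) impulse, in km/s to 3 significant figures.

Δv₂ = 1.30 km/s

From Kepler's third law T² = 4π²r³/μ at r = 64500 km, T = 45.3 hours = 45.3 × 3600 s = 1.6308×10^5 s: μ = 4π²r³/T² = 3.98325×10^5 km³/s².
Semi-major axis of the transfer orbit: a_t = (8270 + 64500)/2 = 36385 km.
Circular speed at r = 64500 km: v_c = √(μ/r) = 2.485 km/s.
Vis-viva on the transfer ellipse at r = 64500 km gives v_t = √[μ(2/r − 1/a_t)] = 1.185 km/s.
Δv₂ = |v_t − v_c| = |1.185 − 2.485| = 1.300 km/s.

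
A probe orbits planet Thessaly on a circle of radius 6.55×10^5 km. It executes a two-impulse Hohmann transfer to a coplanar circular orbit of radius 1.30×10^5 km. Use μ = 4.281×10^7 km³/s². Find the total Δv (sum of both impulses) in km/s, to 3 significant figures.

Semi-major axis of the transfer orbit: a_t = (6.550×10^5 + 1.300×10^5)/2 = 3.925×10^5 km.
Circular speed at r₁: v₁ = √(μ/r₁) = √(4.281×10^7/6.550×10^5) = 8.0845 km/s.
On the transfer ellipse at r₁, vis-viva equation gives v_a = √[μ(2/r₁ − 1/a_t)] = 4.6527 km/s.
First burn Δv₁ = |v_a − v₁| = 3.4318 km/s.
Circular speed at r₂: v₂ = √(μ/r₂) = 18.14684 km/s.
Transfer-orbit speed at r₂: v_p = √[μ(2/r₂ − 1/a_t)] = 23.44238 km/s.
Second burn Δv₂ = |v₂ − v_p| = 5.2955 km/s.
Δv = Δv₁ + Δv₂ = 3.4318 + 5.2955 = 8.727 km/s.

Δv = 8.73 km/s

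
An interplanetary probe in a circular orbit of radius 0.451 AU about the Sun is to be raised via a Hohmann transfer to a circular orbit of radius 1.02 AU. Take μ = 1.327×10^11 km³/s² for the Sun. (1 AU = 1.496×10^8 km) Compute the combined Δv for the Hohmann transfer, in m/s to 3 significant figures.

In km: r₁ = 0.451 × 1.496×10^8 = 6.74696×10^7 km; r₂ = 1.02 × 1.496×10^8 = 1.52592×10^8 km.
Semi-major axis of the transfer orbit: a_t = (6.74696×10^7 + 1.52592×10^8)/2 = 1.100308×10^8 km.
At r₁ the circular-orbit speed is v₁ = √(μ/r₁) = 44.34875 km/s.
Transfer-orbit speed at r₁ (vis-viva equation): v_p = √[μ(2/r₁ − 1/a_t)] = 52.22641 km/s.
First burn Δv₁ = |v_p − v₁| = 7.8777 km/s.
At r₂, v₂ = √(μ/r₂) = 29.48965 km/s.
Transfer-orbit speed at r₂: v_a = √[μ(2/r₂ − 1/a_t)] = 23.09226 km/s.
Second burn Δv₂ = |v₂ − v_a| = 6.3974 km/s.
Δv = Δv₁ + Δv₂ = 7.8777 + 6.3974 = 14.28 km/s.

Δv = 14300 m/s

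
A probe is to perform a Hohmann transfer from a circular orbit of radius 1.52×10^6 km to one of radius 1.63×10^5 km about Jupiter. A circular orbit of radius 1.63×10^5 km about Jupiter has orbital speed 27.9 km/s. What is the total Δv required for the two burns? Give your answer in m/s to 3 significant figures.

Δv = 14700 m/s

From the circular-orbit relation v² = μ/r at r = 1.63×10^5 km: μ = v²r = (27.9)² × 1.63×10^5 = 1.26881×10^8 km³/s².
The Hohmann ellipse has a_t = (r₁ + r₂)/2 = 8.415×10^5 km.
Circular speed at r₁: v₁ = √(μ/r₁) = √(1.26881×10^8/1.520×10^6) = 9.136 km/s.
Transfer-orbit speed at r₁ (vis-viva equation): v_a = √[μ(2/r₁ − 1/a_t)] = 4.021 km/s.
First burn Δv₁ = |v_a − v₁| = 5.115 km/s.
At r₂, v₂ = √(μ/r₂) = 27.900 km/s.
Transfer-orbit speed at r₂: v_p = √[μ(2/r₂ − 1/a_t)] = 37.497 km/s.
Second burn Δv₂ = |v₂ − v_p| = 9.597 km/s.
Δv = Δv₁ + Δv₂ = 5.115 + 9.597 = 14.71 km/s.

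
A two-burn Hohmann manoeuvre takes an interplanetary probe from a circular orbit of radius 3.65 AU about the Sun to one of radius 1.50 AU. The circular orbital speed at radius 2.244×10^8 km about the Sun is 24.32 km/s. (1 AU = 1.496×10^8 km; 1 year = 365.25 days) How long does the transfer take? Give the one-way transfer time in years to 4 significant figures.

t = 2.066 years

From the circular-orbit relation v² = μ/r at r = 2.244×10^8 km: μ = v²r = (24.32)² × 2.244×10^8 = 1.32724×10^11 km³/s².
In km: r₁ = 3.65 × 1.496×10^8 = 5.4604×10^8 km; r₂ = 1.50 × 1.496×10^8 = 2.244×10^8 km.
Transfer-ellipse semi-major axis a_t = (r₁ + r₂)/2 = (5.4604×10^8 + 2.244×10^8)/2 = 3.8522×10^8 km.
By Kepler's third law the transfer-orbit period is T = 2π√(a_t³/μ), so t = T/2 = 6.520×10^7 s.
Converting: 6.520×10^7 s ÷ 3.15576×10^7 s/year (365.25 × 86400) = 2.066 years.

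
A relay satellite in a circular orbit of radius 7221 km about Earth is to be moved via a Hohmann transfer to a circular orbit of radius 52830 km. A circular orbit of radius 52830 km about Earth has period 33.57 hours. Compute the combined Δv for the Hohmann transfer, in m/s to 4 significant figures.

From Kepler's third law T² = 4π²r³/μ at r = 52830 km, T = 33.57 hours = 33.57 × 3600 s = 1.20852×10^5 s: μ = 4π²r³/T² = 3.98560×10^5 km³/s².
The Hohmann ellipse has a_t = (r₁ + r₂)/2 = 30025.5 km.
Circular speed at r₁: v₁ = √(μ/r₁) = √(3.98560×10^5/7221) = 7.4293 km/s.
On the transfer ellipse at r₁, vis-viva gives v_p = √[μ(2/r₁ − 1/a_t)] = 9.8547 km/s.
First burn Δv₁ = |v_p − v₁| = 2.425 km/s.
At r₂, v₂ = √(μ/r₂) = 2.747 km/s.
Transfer-orbit speed at r₂: v_a = √[μ(2/r₂ − 1/a_t)] = 1.347 km/s.
Second burn Δv₂ = |v₂ − v_a| = 1.400 km/s.
Total Δv = Δv₁ + Δv₂ = 3.825 km/s.

Δv = 3825 m/s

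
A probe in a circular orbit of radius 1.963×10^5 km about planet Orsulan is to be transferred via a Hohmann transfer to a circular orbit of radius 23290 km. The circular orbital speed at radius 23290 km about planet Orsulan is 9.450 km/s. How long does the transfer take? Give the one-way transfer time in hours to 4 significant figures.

From the circular-orbit relation v² = μ/r at r = 23290 km: μ = v²r = (9.450)² × 23290 = 2.07986×10^6 km³/s².
The Hohmann ellipse has a_t = (r₁ + r₂)/2 = 1.09795×10^5 km.
By Kepler's third law the transfer-orbit period is T = 2π√(a_t³/μ), so t = T/2 = 79250 s.
Converting: 79250 s ÷ 3600 s/hour = 22.01 hours.

t = 22.01 hours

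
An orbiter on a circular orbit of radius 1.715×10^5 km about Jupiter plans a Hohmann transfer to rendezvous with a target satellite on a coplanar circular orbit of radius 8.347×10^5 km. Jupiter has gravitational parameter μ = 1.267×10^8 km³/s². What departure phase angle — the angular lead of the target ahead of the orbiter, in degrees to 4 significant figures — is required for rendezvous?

φ = 95.77°

Semi-major axis of the transfer orbit: a_t = (1.715×10^5 + 8.347×10^5)/2 = 5.031×10^5 km.
The half-period of the transfer ellipse is t = π√(a_t³/μ) = 99600 s.
Target angular speed ω₂ = √(μ/r₂³) = 1.476×10^-5 rad/s.
Angle swept by the target during transfer: ω₂·t = 1.4701 rad = 84.23°.
The orbiter traverses 180° on the transfer ellipse, so the target must lead by 180° − 84.23° = 95.77°.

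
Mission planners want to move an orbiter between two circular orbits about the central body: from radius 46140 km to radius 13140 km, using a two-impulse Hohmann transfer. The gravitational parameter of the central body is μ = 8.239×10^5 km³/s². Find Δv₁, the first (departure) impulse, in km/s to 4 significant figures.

Semi-major axis of the transfer orbit: a_t = (46140 + 13140)/2 = 29640 km.
Circular speed at r = 46140 km: v_c = √(μ/r) = 4.226 km/s.
Vis-viva on the transfer ellipse at r = 46140 km gives v_t = √[μ(2/r − 1/a_t)] = 2.814 km/s.
Δv₁ = |v_t − v_c| = |2.814 − 4.226| = 1.412 km/s.

Δv₁ = 1.412 km/s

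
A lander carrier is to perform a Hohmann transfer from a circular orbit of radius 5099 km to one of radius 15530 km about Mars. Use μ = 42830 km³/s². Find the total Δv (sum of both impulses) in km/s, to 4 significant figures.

Δv = 1.151 km/s

Transfer-ellipse semi-major axis a_t = (r₁ + r₂)/2 = (5099 + 15530)/2 = 10314.5 km.
Circular speed at r₁: v₁ = √(μ/r₁) = √(42830/5099) = 2.898 km/s.
On the transfer ellipse at r₁, vis-viva equation gives v_p = √[μ(2/r₁ − 1/a_t)] = 3.556 km/s.
First burn Δv₁ = |v_p − v₁| = 0.6580 km/s.
At r₂, v₂ = √(μ/r₂) = 1.6607 km/s.
Transfer-orbit speed at r₂: v_a = √[μ(2/r₂ − 1/a_t)] = 1.1676 km/s.
Second burn Δv₂ = |v₂ − v_a| = 0.4931 km/s.
Total Δv = Δv₁ + Δv₂ = 1.151 km/s.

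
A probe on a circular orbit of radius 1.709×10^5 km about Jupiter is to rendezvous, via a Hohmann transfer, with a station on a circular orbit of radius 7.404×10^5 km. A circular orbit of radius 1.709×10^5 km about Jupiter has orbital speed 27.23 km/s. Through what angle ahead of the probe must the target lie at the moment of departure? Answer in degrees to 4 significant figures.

φ = 93.10°

From the circular-orbit relation v² = μ/r at r = 1.709×10^5 km: μ = v²r = (27.23)² × 1.709×10^5 = 1.26718×10^8 km³/s².
The Hohmann ellipse has a_t = (r₁ + r₂)/2 = 4.5565×10^5 km.
The half-period of the transfer ellipse is t = π√(a_t³/μ) = 85838 s.
Target angular speed ω₂ = √(μ/r₂³) = 1.7669×10^-5 rad/s.
Angle swept by the target during transfer: ω₂·t = 1.5167 rad = 86.90°.
The probe traverses 180° on the transfer ellipse, so the target must lead by 180° − 86.90° = 93.10°.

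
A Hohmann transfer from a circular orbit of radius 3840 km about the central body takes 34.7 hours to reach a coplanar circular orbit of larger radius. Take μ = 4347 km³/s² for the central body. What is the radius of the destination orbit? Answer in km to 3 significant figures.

r₂ = 34200 km

Transfer time t = 34.7 hours = 1.2492×10^5 s, and t = π√(a_t³/μ).
So a_t = (μ t²/π²)^(1/3) = (4347 × (1.2492×10^5)² / π²)^(1/3) = 19013 km.
Since a_t = (r₁ + r₂)/2, r₂ = 2a_t − r₁ = 2×19013 − 3840 = 34186 km.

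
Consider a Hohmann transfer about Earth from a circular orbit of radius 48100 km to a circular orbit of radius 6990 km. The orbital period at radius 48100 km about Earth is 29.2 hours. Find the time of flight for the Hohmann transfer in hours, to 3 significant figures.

t = 6.33 hours

From Kepler's third law T² = 4π²r³/μ at r = 48100 km, T = 29.2 hours = 29.2 × 3600 s = 1.0512×10^5 s: μ = 4π²r³/T² = 3.97580×10^5 km³/s².
Semi-major axis of the transfer orbit: a_t = (48100 + 6990)/2 = 27545 km.
By Kepler's third law the transfer-orbit period is T = 2π√(a_t³/μ), so t = T/2 = 22780 s.
Converting: 22780 s ÷ 3600 s/hour = 6.33 hours.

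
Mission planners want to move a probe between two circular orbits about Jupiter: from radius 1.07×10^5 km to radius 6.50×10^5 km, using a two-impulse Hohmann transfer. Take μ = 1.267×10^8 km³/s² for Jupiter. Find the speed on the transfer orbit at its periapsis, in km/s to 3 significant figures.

Transfer-ellipse semi-major axis a_t = (r₁ + r₂)/2 = (1.070×10^5 + 6.500×10^5)/2 = 3.785×10^5 km.
The periapsis of the transfer ellipse is at r = 1.070×10^5 km.
Vis-viva: v = √[μ(2/r − 1/a_t)] = √[1.267×10^8 × (2/1.070×10^5 − 1/3.785×10^5)] = 45.09 km/s.

v = 45.1 km/s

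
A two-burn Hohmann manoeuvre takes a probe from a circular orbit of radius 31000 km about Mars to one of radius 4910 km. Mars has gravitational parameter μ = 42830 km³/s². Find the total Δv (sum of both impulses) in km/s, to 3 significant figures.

Δv = 1.49 km/s

The Hohmann ellipse has a_t = (r₁ + r₂)/2 = 17955 km.
Circular speed at r₁: v₁ = √(μ/r₁) = √(42830/31000) = 1.17542 km/s.
Transfer-orbit speed at r₁ (v² = μ(2/r − 1/a)): v_a = √[μ(2/r₁ − 1/a_t)] = 0.614669 km/s.
First burn Δv₁ = |v_a − v₁| = 0.5608 km/s.
Circular speed at r₂: v₂ = √(μ/r₂) = 2.9535 km/s.
Transfer-orbit speed at r₂: v_p = √[μ(2/r₂ − 1/a_t)] = 3.8808 km/s.
Second burn Δv₂ = |v₂ − v_p| = 0.9273 km/s.
Δv = Δv₁ + Δv₂ = 0.5608 + 0.9273 = 1.488 km/s.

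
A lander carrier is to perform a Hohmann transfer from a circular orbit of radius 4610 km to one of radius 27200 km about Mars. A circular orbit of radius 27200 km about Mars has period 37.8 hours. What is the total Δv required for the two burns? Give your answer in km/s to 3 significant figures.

Δv = 1.52 km/s

From Kepler's third law T² = 4π²r³/μ at r = 27200 km, T = 37.8 hours = 37.8 × 3600 s = 1.3608×10^5 s: μ = 4π²r³/T² = 42902.0 km³/s².
The Hohmann ellipse has a_t = (r₁ + r₂)/2 = 15905 km.
At r₁ the circular-orbit speed is v₁ = √(μ/r₁) = 3.0506 km/s.
Transfer-orbit speed at r₁ (vis-viva): v_p = √[μ(2/r₁ − 1/a_t)] = 3.9894 km/s.
First burn Δv₁ = |v_p − v₁| = 0.9388 km/s.
At r₂, v₂ = √(μ/r₂) = 1.2559 km/s.
Transfer-orbit speed at r₂: v_a = √[μ(2/r₂ − 1/a_t)] = 0.67614 km/s.
Second burn Δv₂ = |v₂ − v_a| = 0.5798 km/s.
Total Δv = Δv₁ + Δv₂ = 1.519 km/s.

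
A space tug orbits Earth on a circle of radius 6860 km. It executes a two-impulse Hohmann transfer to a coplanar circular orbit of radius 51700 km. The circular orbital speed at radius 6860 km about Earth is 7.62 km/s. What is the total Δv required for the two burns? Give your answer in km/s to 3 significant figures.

From the circular-orbit relation v² = μ/r at r = 6860 km: μ = v²r = (7.62)² × 6860 = 3.98322×10^5 km³/s².
The Hohmann ellipse has a_t = (r₁ + r₂)/2 = 29280 km.
Circular speed at r₁: v₁ = √(μ/r₁) = √(3.98322×10^5/6860) = 7.62000 km/s.
Transfer-orbit speed at r₁ (vis-viva equation): v_p = √[μ(2/r₁ − 1/a_t)] = 10.1255 km/s.
First burn Δv₁ = |v_p − v₁| = 2.5055 km/s.
At r₂, v₂ = √(μ/r₂) = 2.7757 km/s.
Transfer-orbit speed at r₂: v_a = √[μ(2/r₂ − 1/a_t)] = 1.3435 km/s.
Second burn Δv₂ = |v₂ − v_a| = 1.4322 km/s.
Δv = Δv₁ + Δv₂ = 2.5055 + 1.4322 = 3.938 km/s.

Δv = 3.94 km/s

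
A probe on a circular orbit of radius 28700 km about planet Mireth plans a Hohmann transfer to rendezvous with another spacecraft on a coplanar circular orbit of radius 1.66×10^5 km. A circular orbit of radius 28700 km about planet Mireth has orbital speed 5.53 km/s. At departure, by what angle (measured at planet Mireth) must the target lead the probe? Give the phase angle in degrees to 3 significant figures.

φ = 99.2°

From the circular-orbit relation v² = μ/r at r = 28700 km: μ = v²r = (5.53)² × 28700 = 8.77672×10^5 km³/s².
Semi-major axis of the transfer orbit: a_t = (28700 + 1.660×10^5)/2 = 97350 km.
The half-period of the transfer ellipse is t = π√(a_t³/μ) = 1.019×10^5 s.
The target's mean motion on its circular orbit is ω₂ = √(μ/r₂³) = 1.385×10^-5 rad/s.
Angle swept by the target during transfer: ω₂·t = 1.411 rad = 80.84°.
The probe traverses 180° on the transfer ellipse, so the target must lead by 180° − 80.84° = 99.2°.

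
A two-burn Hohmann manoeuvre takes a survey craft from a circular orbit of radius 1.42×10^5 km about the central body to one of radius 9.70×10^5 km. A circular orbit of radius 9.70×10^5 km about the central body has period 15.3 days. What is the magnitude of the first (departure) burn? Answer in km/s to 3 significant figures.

Δv₁ = 3.87 km/s

From Kepler's third law T² = 4π²r³/μ at r = 9.70×10^5 km, T = 15.3 days = 15.3 × 86400 s = 1.32192×10^6 s: μ = 4π²r³/T² = 2.06189×10^7 km³/s².
The Hohmann ellipse has a_t = (r₁ + r₂)/2 = 5.560×10^5 km.
On the circular orbit at r = 1.420×10^5 km, v_c = √(μ/r) = 12.050 km/s.
Vis-viva on the transfer ellipse at r = 1.420×10^5 km gives v_t = √[μ(2/r − 1/a_t)] = 15.916 km/s.
Δv₁ = |v_t − v_c| = |15.916 − 12.050| = 3.866 km/s.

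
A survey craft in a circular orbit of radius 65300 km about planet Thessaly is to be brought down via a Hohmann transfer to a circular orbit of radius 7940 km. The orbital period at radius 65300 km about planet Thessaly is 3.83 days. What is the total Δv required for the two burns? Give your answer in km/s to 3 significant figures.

From Kepler's third law T² = 4π²r³/μ at r = 65300 km, T = 3.83 days = 3.83 × 86400 s = 3.30912×10^5 s: μ = 4π²r³/T² = 1.00386×10^5 km³/s².
Transfer-ellipse semi-major axis a_t = (r₁ + r₂)/2 = (65300 + 7940)/2 = 36620 km.
Circular speed at r₁: v₁ = √(μ/r₁) = √(1.00386×10^5/65300) = 1.23988 km/s.
Transfer-orbit speed at r₁ (vis-viva): v_a = √[μ(2/r₁ − 1/a_t)] = 0.577340 km/s.
First burn Δv₁ = |v_a − v₁| = 0.66254 km/s.
At r₂, v₂ = √(μ/r₂) = 3.5557 km/s.
Transfer-orbit speed at r₂: v_p = √[μ(2/r₂ − 1/a_t)] = 4.7481 km/s.
Second burn Δv₂ = |v₂ − v_p| = 1.1924 km/s.
Total Δv = Δv₁ + Δv₂ = 1.855 km/s.

Δv = 1.85 km/s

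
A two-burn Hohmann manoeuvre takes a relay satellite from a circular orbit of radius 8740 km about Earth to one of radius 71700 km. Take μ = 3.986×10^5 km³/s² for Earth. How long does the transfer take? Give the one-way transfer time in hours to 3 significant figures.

Transfer-ellipse semi-major axis a_t = (r₁ + r₂)/2 = (8740 + 71700)/2 = 40220 km.
Transfer time t = π√(a_t³/μ) = π√((40220)³ / 3.986×10^5) = 40137 s.
Converting: 40137 s ÷ 3600 s/hour = 11.1 hours.

t = 11.1 hours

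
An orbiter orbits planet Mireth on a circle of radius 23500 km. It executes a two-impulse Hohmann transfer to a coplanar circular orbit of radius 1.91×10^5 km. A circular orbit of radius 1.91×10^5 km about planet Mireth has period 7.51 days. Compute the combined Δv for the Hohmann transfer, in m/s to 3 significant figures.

From Kepler's third law T² = 4π²r³/μ at r = 1.91×10^5 km, T = 7.51 days = 7.51 × 86400 s = 6.48864×10^5 s: μ = 4π²r³/T² = 6.53360×10^5 km³/s².
Semi-major axis of the transfer orbit: a_t = (23500 + 1.910×10^5)/2 = 1.0725×10^5 km.
At r₁ the circular-orbit speed is v₁ = √(μ/r₁) = 5.273 km/s.
Transfer-orbit speed at r₁ (vis-viva equation): v_p = √[μ(2/r₁ − 1/a_t)] = 7.037 km/s.
First burn Δv₁ = |v_p − v₁| = 1.764 km/s.
At r₂, v₂ = √(μ/r₂) = 1.84952 km/s.
Transfer-orbit speed at r₂: v_a = √[μ(2/r₂ − 1/a_t)] = 0.865755 km/s.
Second burn Δv₂ = |v₂ − v_a| = 0.9838 km/s.
Δv = Δv₁ + Δv₂ = 1.764 + 0.9838 = 2.748 km/s.

Δv = 2750 m/s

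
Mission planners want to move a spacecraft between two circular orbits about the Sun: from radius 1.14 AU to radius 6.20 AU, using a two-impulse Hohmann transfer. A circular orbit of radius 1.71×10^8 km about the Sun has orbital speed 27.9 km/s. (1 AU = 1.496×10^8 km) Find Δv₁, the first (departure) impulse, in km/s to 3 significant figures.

Δv₁ = 8.37 km/s

From the circular-orbit relation v² = μ/r at r = 1.71×10^8 km: μ = v²r = (27.9)² × 1.71×10^8 = 1.33108×10^11 km³/s².
In km: r₁ = 1.14 × 1.496×10^8 = 1.70544×10^8 km; r₂ = 6.20 × 1.496×10^8 = 9.2752×10^8 km.
Semi-major axis of the transfer orbit: a_t = (1.70544×10^8 + 9.2752×10^8)/2 = 5.49032×10^8 km.
Circular speed at r = 1.70544×10^8 km: v_c = √(μ/r) = 27.9373 km/s.
Vis-viva on the transfer ellipse at r = 1.70544×10^8 km gives v_t = √[μ(2/r − 1/a_t)] = 36.3117 km/s.
Δv₁ = |v_t − v_c| = |36.3117 − 27.9373| = 8.374 km/s.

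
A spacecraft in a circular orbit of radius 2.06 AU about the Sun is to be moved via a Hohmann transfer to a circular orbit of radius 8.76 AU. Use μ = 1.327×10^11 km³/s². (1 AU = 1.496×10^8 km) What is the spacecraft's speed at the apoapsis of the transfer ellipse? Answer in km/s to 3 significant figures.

In km: r₁ = 2.06 × 1.496×10^8 = 3.08176×10^8 km; r₂ = 8.76 × 1.496×10^8 = 1.310496×10^9 km.
The Hohmann ellipse has a_t = (r₁ + r₂)/2 = 8.09336×10^8 km.
The apoapsis of the transfer ellipse is at r = 1.310496×10^9 km.
Applying v² = μ(2/r − 1/a_t): v = 6.209 km/s.

v = 6.21 km/s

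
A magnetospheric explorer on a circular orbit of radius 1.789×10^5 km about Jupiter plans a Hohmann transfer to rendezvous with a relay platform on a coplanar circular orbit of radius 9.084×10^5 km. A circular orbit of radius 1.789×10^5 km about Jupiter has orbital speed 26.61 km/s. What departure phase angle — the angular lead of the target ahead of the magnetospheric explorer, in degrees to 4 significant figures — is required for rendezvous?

φ = 96.66°

From the circular-orbit relation v² = μ/r at r = 1.789×10^5 km: μ = v²r = (26.61)² × 1.789×10^5 = 1.26678×10^8 km³/s².
Transfer-ellipse semi-major axis a_t = (r₁ + r₂)/2 = (1.789×10^5 + 9.084×10^5)/2 = 5.4365×10^5 km.
Transfer time t = π√(a_t³/μ) = 1.11887×10^5 s.
The target's mean motion on its circular orbit is ω₂ = √(μ/r₂³) = 1.29997×10^-5 rad/s.
Angle swept by the target during transfer: ω₂·t = 1.4545 rad = 83.34°.
The magnetospheric explorer traverses 180° on the transfer ellipse, so the target must lead by 180° − 83.34° = 96.66°.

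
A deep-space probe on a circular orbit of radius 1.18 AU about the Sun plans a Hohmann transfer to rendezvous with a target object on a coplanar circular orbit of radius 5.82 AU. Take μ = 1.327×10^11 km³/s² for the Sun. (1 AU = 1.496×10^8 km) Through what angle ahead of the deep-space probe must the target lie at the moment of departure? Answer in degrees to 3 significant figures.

In km: r₁ = 1.18 × 1.496×10^8 = 1.76528×10^8 km; r₂ = 5.82 × 1.496×10^8 = 8.70672×10^8 km.
The Hohmann ellipse has a_t = (r₁ + r₂)/2 = 5.236×10^8 km.
Transfer time t = π√(a_t³/μ) = 1.033×10^8 s.
Target angular speed ω₂ = √(μ/r₂³) = 1.418×10^-8 rad/s.
Angle swept by the target during transfer: ω₂·t = 1.465 rad = 83.94°.
Arrival is 180° from departure on the ellipse, so φ = 180° − 83.94° = 96.1°.

φ = 96.1°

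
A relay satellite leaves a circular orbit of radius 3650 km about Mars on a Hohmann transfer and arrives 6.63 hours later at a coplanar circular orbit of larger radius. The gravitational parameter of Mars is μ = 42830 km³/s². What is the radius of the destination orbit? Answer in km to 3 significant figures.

r₂ = 23400 km

Transfer time t = 6.63 hours = 23868 s, and t = π√(a_t³/μ).
So a_t = (μ t²/π²)^(1/3) = (42830 × (23868)² / π²)^(1/3) = 13522 km.
Since a_t = (r₁ + r₂)/2, r₂ = 2a_t − r₁ = 2×13522 − 3650 = 23394 km.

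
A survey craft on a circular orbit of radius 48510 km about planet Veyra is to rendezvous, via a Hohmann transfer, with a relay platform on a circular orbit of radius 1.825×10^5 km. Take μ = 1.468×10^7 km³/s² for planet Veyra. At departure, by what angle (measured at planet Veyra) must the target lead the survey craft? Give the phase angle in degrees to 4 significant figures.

The Hohmann ellipse has a_t = (r₁ + r₂)/2 = 1.15505×10^5 km.
Transfer time t = π√(a_t³/μ) = 32190 s.
The target's mean motion on its circular orbit is ω₂ = √(μ/r₂³) = 4.914×10^-5 rad/s.
Angle swept by the target during transfer: ω₂·t = 1.5818 rad = 90.63°.
Arrival is 180° from departure on the ellipse, so φ = 180° − 90.63° = 89.37°.

φ = 89.37°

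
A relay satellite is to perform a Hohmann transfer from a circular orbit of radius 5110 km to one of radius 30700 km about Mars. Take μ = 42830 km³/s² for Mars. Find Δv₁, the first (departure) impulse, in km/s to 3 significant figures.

Δv₁ = 0.896 km/s

Semi-major axis of the transfer orbit: a_t = (5110 + 30700)/2 = 17905 km.
On the circular orbit at r = 5110 km, v_c = √(μ/r) = 2.8951 km/s.
Transfer-orbit speed at the same r (vis-viva, a = a_t): v_t = √[μ(2/r − 1/a_t)] = 3.7909 km/s.
Δv₁ = |v_t − v_c| = |3.7909 − 2.8951| = 0.8958 km/s.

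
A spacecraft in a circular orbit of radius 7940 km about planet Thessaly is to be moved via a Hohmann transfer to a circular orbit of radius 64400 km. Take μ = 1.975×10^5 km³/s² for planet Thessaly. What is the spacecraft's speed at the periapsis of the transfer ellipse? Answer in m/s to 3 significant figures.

Transfer-ellipse semi-major axis a_t = (r₁ + r₂)/2 = (7940 + 64400)/2 = 36170 km.
At periapsis, r = 7940 km.
Applying v² = μ(2/r − 1/a_t): v = 6.655 km/s.

v = 6650 m/s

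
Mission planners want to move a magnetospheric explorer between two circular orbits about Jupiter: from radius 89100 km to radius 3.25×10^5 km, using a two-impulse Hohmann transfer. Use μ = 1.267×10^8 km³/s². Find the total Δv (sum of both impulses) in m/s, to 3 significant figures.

Δv = 16300 m/s

The Hohmann ellipse has a_t = (r₁ + r₂)/2 = 2.0705×10^5 km.
Circular speed at r₁: v₁ = √(μ/r₁) = √(1.267×10^8/89100) = 37.7094 km/s.
On the transfer ellipse at r₁, vis-viva gives v_p = √[μ(2/r₁ − 1/a_t)] = 47.2447 km/s.
First burn Δv₁ = |v_p − v₁| = 9.535 km/s.
Circular speed at r₂: v₂ = √(μ/r₂) = 19.7445 km/s.
Transfer-orbit speed at r₂: v_a = √[μ(2/r₂ − 1/a_t)] = 12.9523 km/s.
Second burn Δv₂ = |v₂ − v_a| = 6.792 km/s.
Δv = Δv₁ + Δv₂ = 9.535 + 6.792 = 16.33 km/s.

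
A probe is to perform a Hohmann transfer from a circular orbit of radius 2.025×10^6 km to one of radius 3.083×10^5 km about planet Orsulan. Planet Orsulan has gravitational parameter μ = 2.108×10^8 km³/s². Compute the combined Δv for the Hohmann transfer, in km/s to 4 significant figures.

Transfer-ellipse semi-major axis a_t = (r₁ + r₂)/2 = (2.025×10^6 + 3.083×10^5)/2 = 1.16665×10^6 km.
At r₁ the circular-orbit speed is v₁ = √(μ/r₁) = 10.203 km/s.
On the transfer ellipse at r₁, vis-viva equation gives v_a = √[μ(2/r₁ − 1/a_t)] = 5.2449 km/s.
First burn Δv₁ = |v_a − v₁| = 4.958 km/s.
At r₂, v₂ = √(μ/r₂) = 26.14861 km/s.
Transfer-orbit speed at r₂: v_p = √[μ(2/r₂ − 1/a_t)] = 34.45012 km/s.
Second burn Δv₂ = |v₂ − v_p| = 8.302 km/s.
Total Δv = Δv₁ + Δv₂ = 13.26 km/s.

Δv = 13.26 km/s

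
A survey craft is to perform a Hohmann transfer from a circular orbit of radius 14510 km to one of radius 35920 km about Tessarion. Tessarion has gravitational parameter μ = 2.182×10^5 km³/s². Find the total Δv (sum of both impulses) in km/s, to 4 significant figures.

Δv = 1.346 km/s

Semi-major axis of the transfer orbit: a_t = (14510 + 35920)/2 = 25215 km.
At r₁ the circular-orbit speed is v₁ = √(μ/r₁) = 3.877874 km/s.
On the transfer ellipse at r₁, v² = μ(2/r − 1/a) gives v_p = √[μ(2/r₁ − 1/a_t)] = 4.628416 km/s.
First burn Δv₁ = |v_p − v₁| = 0.75054 km/s.
At r₂, v₂ = √(μ/r₂) = 2.46467 km/s.
Transfer-orbit speed at r₂: v_a = √[μ(2/r₂ − 1/a_t)] = 1.86966 km/s.
Second burn Δv₂ = |v₂ − v_a| = 0.59501 km/s.
Total Δv = Δv₁ + Δv₂ = 1.346 km/s.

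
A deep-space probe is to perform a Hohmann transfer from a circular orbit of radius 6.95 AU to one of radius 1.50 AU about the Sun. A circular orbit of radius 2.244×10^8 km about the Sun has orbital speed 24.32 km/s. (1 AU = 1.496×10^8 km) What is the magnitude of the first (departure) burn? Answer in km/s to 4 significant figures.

Δv₁ = 4.566 km/s

From the circular-orbit relation v² = μ/r at r = 2.244×10^8 km: μ = v²r = (24.32)² × 2.244×10^8 = 1.32724×10^11 km³/s².
In km: r₁ = 6.95 × 1.496×10^8 = 1.03972×10^9 km; r₂ = 1.50 × 1.496×10^8 = 2.244×10^8 km.
Transfer-ellipse semi-major axis a_t = (r₁ + r₂)/2 = (1.03972×10^9 + 2.244×10^8)/2 = 6.3206×10^8 km.
On the circular orbit at r = 1.03972×10^9 km, v_c = √(μ/r) = 11.298 km/s.
Transfer-orbit speed at the same r (vis-viva, a = a_t): v_t = √[μ(2/r − 1/a_t)] = 6.7321 km/s.
Δv₁ = |v_t − v_c| = |6.7321 − 11.298| = 4.566 km/s.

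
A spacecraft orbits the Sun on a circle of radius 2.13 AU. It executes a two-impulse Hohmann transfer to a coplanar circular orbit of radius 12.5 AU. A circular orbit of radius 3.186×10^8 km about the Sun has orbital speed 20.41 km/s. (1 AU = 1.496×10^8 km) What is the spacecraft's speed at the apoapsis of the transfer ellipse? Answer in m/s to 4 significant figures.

v = 4546 m/s

From the circular-orbit relation v² = μ/r at r = 3.186×10^8 km: μ = v²r = (20.41)² × 3.186×10^8 = 1.32719×10^11 km³/s².
In km: r₁ = 2.13 × 1.496×10^8 = 3.18648×10^8 km; r₂ = 12.5 × 1.496×10^8 = 1.870×10^9 km.
Transfer-ellipse semi-major axis a_t = (r₁ + r₂)/2 = (3.18648×10^8 + 1.870×10^9)/2 = 1.094324×10^9 km.
At apoapsis, r = 1.870×10^9 km.
From the vis-viva equation, v = √[μ(2/r − 1/a_t)] = 4.546 km/s.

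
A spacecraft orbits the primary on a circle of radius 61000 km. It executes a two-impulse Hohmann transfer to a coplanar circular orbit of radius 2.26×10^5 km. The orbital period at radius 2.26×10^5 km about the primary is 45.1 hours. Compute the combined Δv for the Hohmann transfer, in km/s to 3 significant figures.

From Kepler's third law T² = 4π²r³/μ at r = 2.26×10^5 km, T = 45.1 hours = 45.1 × 3600 s = 1.6236×10^5 s: μ = 4π²r³/T² = 1.72873×10^7 km³/s².
Semi-major axis of the transfer orbit: a_t = (61000 + 2.260×10^5)/2 = 1.435×10^5 km.
At r₁ the circular-orbit speed is v₁ = √(μ/r₁) = 16.834 km/s.
Transfer-orbit speed at r₁ (vis-viva equation): v_p = √[μ(2/r₁ − 1/a_t)] = 21.126 km/s.
First burn Δv₁ = |v_p − v₁| = 4.292 km/s.
At r₂, v₂ = √(μ/r₂) = 8.746 km/s.
Transfer-orbit speed at r₂: v_a = √[μ(2/r₂ − 1/a_t)] = 5.702 km/s.
Second burn Δv₂ = |v₂ − v_a| = 3.044 km/s.
Total Δv = Δv₁ + Δv₂ = 7.336 km/s.

Δv = 7.34 km/s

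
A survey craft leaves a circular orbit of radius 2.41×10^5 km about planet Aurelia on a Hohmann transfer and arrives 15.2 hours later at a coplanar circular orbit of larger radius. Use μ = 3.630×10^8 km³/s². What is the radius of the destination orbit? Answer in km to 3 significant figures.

r₂ = 7.18×10^5 km

Transfer time t = 15.2 hours = 54720 s, and t = π√(a_t³/μ).
So a_t = (μ t²/π²)^(1/3) = (3.630×10^8 × (54720)² / π²)^(1/3) = 4.7933×10^5 km.
Since a_t = (r₁ + r₂)/2, r₂ = 2a_t − r₁ = 2×4.7933×10^5 − 2.410×10^5 = 7.1766×10^5 km.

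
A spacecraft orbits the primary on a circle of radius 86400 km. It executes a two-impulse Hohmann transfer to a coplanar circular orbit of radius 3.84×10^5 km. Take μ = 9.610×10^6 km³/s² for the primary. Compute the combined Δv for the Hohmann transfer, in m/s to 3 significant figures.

Transfer-ellipse semi-major axis a_t = (r₁ + r₂)/2 = (86400 + 3.840×10^5)/2 = 2.352×10^5 km.
At r₁ the circular-orbit speed is v₁ = √(μ/r₁) = 10.5464 km/s.
On the transfer ellipse at r₁, vis-viva gives v_p = √[μ(2/r₁ − 1/a_t)] = 13.4757 km/s.
First burn Δv₁ = |v_p − v₁| = 2.929 km/s.
Circular speed at r₂: v₂ = √(μ/r₂) = 5.003 km/s.
Transfer-orbit speed at r₂: v_a = √[μ(2/r₂ − 1/a_t)] = 3.032 km/s.
Second burn Δv₂ = |v₂ − v_a| = 1.971 km/s.
Total Δv = Δv₁ + Δv₂ = 4.900 km/s.

Δv = 4900 m/s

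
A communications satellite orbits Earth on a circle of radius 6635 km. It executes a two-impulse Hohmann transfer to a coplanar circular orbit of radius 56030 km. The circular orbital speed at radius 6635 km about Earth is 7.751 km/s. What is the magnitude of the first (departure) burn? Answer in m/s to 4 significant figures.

Δv₁ = 2614 m/s

From the circular-orbit relation v² = μ/r at r = 6635 km: μ = v²r = (7.751)² × 6635 = 3.98618×10^5 km³/s².
The Hohmann ellipse has a_t = (r₁ + r₂)/2 = 31332.5 km.
Circular speed at r = 6635 km: v_c = √(μ/r) = 7.7510 km/s.
Transfer-orbit speed at the same r (vis-viva, a = a_t): v_t = √[μ(2/r − 1/a_t)] = 10.365 km/s.
Δv₁ = |v_t − v_c| = |10.365 − 7.7510| = 2.614 km/s.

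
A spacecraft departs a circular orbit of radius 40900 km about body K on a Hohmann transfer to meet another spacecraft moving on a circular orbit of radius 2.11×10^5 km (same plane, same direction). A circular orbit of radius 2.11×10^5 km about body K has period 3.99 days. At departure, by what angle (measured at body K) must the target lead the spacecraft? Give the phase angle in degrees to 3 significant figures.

From Kepler's third law T² = 4π²r³/μ at r = 2.11×10^5 km, T = 3.99 days = 3.99 × 86400 s = 3.44736×10^5 s: μ = 4π²r³/T² = 3.12057×10^6 km³/s².
Transfer-ellipse semi-major axis a_t = (r₁ + r₂)/2 = (40900 + 2.110×10^5)/2 = 1.2595×10^5 km.
The half-period of the transfer ellipse is t = π√(a_t³/μ) = 79493.2 s.
Target angular speed ω₂ = √(μ/r₂³) = 1.82261×10^-5 rad/s.
Angle swept by the target during transfer: ω₂·t = 1.44885 rad = 83.01°.
Arrival is 180° from departure on the ellipse, so φ = 180° − 83.01° = 97.0°.

φ = 97.0°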